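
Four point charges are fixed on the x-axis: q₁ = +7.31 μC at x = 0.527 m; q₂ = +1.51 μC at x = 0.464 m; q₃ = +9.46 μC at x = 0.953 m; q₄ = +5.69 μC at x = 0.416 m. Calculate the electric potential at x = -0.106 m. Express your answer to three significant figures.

3.06×10⁵ V

The total potential is the scalar sum of each charge's contribution, V = Σ kqᵢ/rᵢ.
Distances from the field point to each charge: r₁ = 0.633 m, r₂ = 0.570 m, r₃ = 1.06 m, r₄ = 0.522 m.
V = k[(7.31×10⁻⁶)/(0.633) + (1.51×10⁻⁶)/(0.570) + (9.46×10⁻⁶)/(1.06) + (5.69×10⁻⁶)/(0.522)] = 3.06×10⁵ V.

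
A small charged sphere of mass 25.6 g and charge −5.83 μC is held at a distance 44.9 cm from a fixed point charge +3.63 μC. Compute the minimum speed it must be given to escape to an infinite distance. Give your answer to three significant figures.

To just escape, total mechanical energy must reach zero at infinity: ½mv²_min + U = 0, so ½mv²_min = −U = |kQq|/r.
|U| = |kQq|/r = (8.99×10⁹ N·m²/C²)(3.63×10⁻⁶)(5.83×10⁻⁶)/(0.449) = 0.424 J.
v_min = √(2|U|/m) = √(2·0.424/0.0256) = 5.75 m/s.

5.75 m/s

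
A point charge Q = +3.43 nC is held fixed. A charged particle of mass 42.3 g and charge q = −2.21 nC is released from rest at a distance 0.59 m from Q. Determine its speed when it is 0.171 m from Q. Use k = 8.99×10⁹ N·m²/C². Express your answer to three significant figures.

3.66×10⁻³ m/s

Only the electrostatic force acts, so mechanical energy is conserved: ½mv² = U₁ − U₂ = kQq(1/r₁ − 1/r₂).
U₁ − U₂ = (8.99×10⁹ N·m²/C²)(3.43×10⁻⁹ C)(-2.21×10⁻⁹ C)(1/0.590 − 1/0.171) = 2.83×10⁻⁷ J.
v = √(2·2.83×10⁻⁷/0.0423) = 3.66×10⁻³ m/s.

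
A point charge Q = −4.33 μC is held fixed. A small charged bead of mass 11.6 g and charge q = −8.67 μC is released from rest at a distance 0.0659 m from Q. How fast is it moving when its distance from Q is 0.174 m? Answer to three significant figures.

Only the electrostatic force acts, so mechanical energy is conserved: ½mv² = U₁ − U₂ = kQq(1/r₁ − 1/r₂).
U₁ − U₂ = (8.99×10⁹ N·m²/C²)(-4.33×10⁻⁶ C)(-8.67×10⁻⁶ C)(1/0.0659 − 1/0.174) = 3.18 J.
v = √(2·3.18/0.0116) = 23.4 m/s.

23.4 m/s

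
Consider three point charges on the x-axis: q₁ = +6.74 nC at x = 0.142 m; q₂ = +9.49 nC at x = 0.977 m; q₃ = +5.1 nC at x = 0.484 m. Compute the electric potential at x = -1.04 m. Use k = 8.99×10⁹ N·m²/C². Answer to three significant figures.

Electric potential is a scalar, so the contributions from each charge add algebraically: V = Σ kqᵢ/rᵢ.
Distances from the field point to each charge: r₁ = 1.18 m, r₂ = 2.02 m, r₃ = 1.52 m.
V = k[(6.74×10⁻⁹)/(1.18) + (9.49×10⁻⁹)/(2.02) + (5.10×10⁻⁹)/(1.52)] = 124 V.

124 V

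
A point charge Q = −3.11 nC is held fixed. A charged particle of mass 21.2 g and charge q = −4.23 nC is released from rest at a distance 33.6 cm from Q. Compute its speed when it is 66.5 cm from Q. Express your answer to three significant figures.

Only the electrostatic force acts, so mechanical energy is conserved: ½mv² = U₁ − U₂ = kQq(1/r₁ − 1/r₂).
U₁ − U₂ = (8.99×10⁹ N·m²/C²)(-3.11×10⁻⁹ C)(-4.23×10⁻⁹ C)(1/0.336 − 1/0.665) = 1.74×10⁻⁷ J.
v = √(2·1.74×10⁻⁷/0.0212) = 4.05×10⁻³ m/s.

4.05×10⁻³ m/s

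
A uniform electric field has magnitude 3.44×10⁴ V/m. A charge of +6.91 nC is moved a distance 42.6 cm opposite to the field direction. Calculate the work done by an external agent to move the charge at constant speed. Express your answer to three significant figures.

The potential change for a displacement 42.6 cm opposite to the field direction is ΔV = +Ed = 1.47×10⁴ V.
W_ext = qΔV = 1.01×10⁻⁴ J.

1.01×10⁻⁴ J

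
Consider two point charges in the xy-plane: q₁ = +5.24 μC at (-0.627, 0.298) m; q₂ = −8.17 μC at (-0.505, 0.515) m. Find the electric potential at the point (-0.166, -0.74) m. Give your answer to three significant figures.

Electric potential is a scalar, so the contributions from each charge add algebraically: V = Σ kqᵢ/rᵢ.
Distances from the field point to each charge: r₁ = 1.14 m, r₂ = 1.30 m.
V = k[(5.24×10⁻⁶)/(1.14) + (-8.17×10⁻⁶)/(1.30)] = -1.50×10⁴ V.

-1.50×10⁴ V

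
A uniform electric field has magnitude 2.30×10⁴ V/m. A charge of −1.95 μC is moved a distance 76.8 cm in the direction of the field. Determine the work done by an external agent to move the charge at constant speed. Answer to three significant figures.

The potential change for a displacement 76.8 cm in the direction of the field is ΔV = −Ed = -1.77×10⁴ V.
W_ext = qΔV = 0.0344 J.

0.0344 J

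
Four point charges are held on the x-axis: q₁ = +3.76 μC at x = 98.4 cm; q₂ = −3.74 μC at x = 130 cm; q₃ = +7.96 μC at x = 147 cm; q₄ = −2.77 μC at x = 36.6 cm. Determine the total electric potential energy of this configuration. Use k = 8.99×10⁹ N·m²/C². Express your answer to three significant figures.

The assembly work is the sum of pairwise potential energies, U = Σ_{i<j} kqᵢqⱼ/rᵢⱼ.
Pair separations: r₁₂ = 0.316 m, r₁₃ = 0.486 m, r₁₄ = 0.618 m, r₂₃ = 0.170 m, r₂₄ = 0.934 m, r₃₄ = 1.10 m.
Summing all 6 pair terms gives U = -1.65 J.

-1.65 J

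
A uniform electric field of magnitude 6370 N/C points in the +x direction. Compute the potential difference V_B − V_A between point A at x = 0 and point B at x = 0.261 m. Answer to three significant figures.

-1660 V

In a uniform field, potential decreases in the direction of E: V_B − V_A = −E·Δx.
V_B − V_A = −(6370 V/m)(0.261 m) = -1660 V.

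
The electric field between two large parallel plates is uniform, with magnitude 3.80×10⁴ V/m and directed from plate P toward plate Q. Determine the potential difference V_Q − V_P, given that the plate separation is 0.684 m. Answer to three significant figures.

-2.60×10⁴ V

In a uniform field, potential decreases in the direction of E: ΔV = −E·d for a displacement d parallel to E.
Going from P to Q is a displacement of 0.684 m along the field, so V_Q − V_P = −Ed = -2.60×10⁴ V.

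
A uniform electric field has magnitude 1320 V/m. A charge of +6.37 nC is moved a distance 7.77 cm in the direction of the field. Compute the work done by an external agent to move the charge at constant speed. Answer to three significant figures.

-6.53×10⁻⁷ J

The potential change for a displacement 7.77 cm in the direction of the field is ΔV = −Ed = -103 V.
W_ext = qΔV = -6.53×10⁻⁷ J.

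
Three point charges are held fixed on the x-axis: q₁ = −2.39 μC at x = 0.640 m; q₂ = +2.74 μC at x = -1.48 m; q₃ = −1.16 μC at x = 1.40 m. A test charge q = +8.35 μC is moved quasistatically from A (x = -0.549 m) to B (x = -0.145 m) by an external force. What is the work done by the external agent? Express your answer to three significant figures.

-0.156 J

For quasistatic motion the external work equals the change in potential energy: W_ext = qΔV = q(V_B − V_A).
At A: distances to the source charges are 1.19 m, 0.931 m, 1.95 m; V_A = Σ kqᵢ/rᵢ = 3040 V.
At B: distances to the source charges are 0.785 m, 1.33 m, 1.54 m; V_B = Σ kqᵢ/rᵢ = -1.57×10⁴ V.
ΔV = V_B − V_A = -1.87×10⁴ V.
W_ext = qΔV = (8.35×10⁻⁶ C)(-1.87×10⁴ V) = -0.156 J.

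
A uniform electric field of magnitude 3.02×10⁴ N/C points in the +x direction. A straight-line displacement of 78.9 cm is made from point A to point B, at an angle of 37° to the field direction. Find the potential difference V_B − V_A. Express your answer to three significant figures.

Only the component of displacement along E changes the potential: ΔV = −E·d·cosθ.
ΔV = −(3.02×10⁴ V/m)(0.789 m)cos37° = -1.90×10⁴ V.

-1.90×10⁴ V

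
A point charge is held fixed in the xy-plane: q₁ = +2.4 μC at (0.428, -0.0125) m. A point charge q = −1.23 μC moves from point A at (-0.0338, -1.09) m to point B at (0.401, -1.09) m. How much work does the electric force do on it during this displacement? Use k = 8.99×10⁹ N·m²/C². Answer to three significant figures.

The work done by the electric force is W_field = −ΔU = −q(V_B − V_A) = q(V_A − V_B).
At A: distance to the source charge is 1.17 m; V_A = kq₁/r = 1.84×10⁴ V.
At B: distance to the source charge is 1.08 m; V_B = kq₁/r = 2.00×10⁴ V.
ΔV = V_B − V_A = 1610 V.
W_field = −qΔV = −(-1.23×10⁻⁶ C)(1610 V) = 1.98×10⁻³ J.

1.98×10⁻³ J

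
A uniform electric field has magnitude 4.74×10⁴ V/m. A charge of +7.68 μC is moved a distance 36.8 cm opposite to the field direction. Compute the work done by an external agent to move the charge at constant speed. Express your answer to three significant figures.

The potential change for a displacement 36.8 cm opposite to the field direction is ΔV = +Ed = 1.74×10⁴ V.
W_ext = qΔV = 0.134 J.

0.134 J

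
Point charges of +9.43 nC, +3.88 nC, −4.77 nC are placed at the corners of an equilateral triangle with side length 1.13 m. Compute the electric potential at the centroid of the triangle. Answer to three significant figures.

The total potential is the scalar sum of each charge's contribution, V = Σ kqᵢ/rᵢ.
The distance from each vertex to the centroid is a/√3 = 0.652 m.
V = k[(9.43×10⁻⁹)/(0.652) + (3.88×10⁻⁹)/(0.652) + (-4.77×10⁻⁹)/(0.652)] = 118 V.

118 V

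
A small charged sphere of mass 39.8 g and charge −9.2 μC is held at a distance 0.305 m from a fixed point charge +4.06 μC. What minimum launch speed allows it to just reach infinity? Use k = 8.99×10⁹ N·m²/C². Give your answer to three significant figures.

7.44 m/s

To just escape, total mechanical energy must reach zero at infinity: ½mv²_min + U = 0, so ½mv²_min = −U = |kQq|/r.
|U| = |kQq|/r = (8.99×10⁹ N·m²/C²)(4.06×10⁻⁶)(9.20×10⁻⁶)/(0.305) = 1.10 J.
v_min = √(2|U|/m) = √(2·1.10/0.0398) = 7.44 m/s.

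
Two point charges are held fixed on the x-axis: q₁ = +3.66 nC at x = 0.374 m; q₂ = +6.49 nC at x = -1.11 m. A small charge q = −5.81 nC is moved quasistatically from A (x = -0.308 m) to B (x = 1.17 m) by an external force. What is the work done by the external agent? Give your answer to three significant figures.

3.14×10⁻⁷ J

For quasistatic motion the external work equals the change in potential energy: W_ext = qΔV = q(V_B − V_A).
At A: distances to the source charges are 0.682 m, 0.802 m; V_A = Σ kqᵢ/rᵢ = 121 V.
At B: distances to the source charges are 0.796 m, 2.28 m; V_B = Σ kqᵢ/rᵢ = 66.9 V.
ΔV = V_B − V_A = -54.1 V.
W_ext = qΔV = (-5.81×10⁻⁹ C)(-54.1 V) = 3.14×10⁻⁷ J.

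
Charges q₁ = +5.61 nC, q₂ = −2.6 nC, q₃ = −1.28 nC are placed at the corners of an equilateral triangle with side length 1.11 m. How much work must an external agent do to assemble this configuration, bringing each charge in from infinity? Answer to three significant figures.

-1.49×10⁻⁷ J

The work to assemble the configuration equals its total potential energy, U = Σ kqᵢqⱼ/rᵢⱼ over all pairs.
All three pair separations equal the side length, 1.11 m.
U = (-1.18×10⁻⁷) + (-5.82×10⁻⁸) + (2.70×10⁻⁸) = -1.49×10⁻⁷ J.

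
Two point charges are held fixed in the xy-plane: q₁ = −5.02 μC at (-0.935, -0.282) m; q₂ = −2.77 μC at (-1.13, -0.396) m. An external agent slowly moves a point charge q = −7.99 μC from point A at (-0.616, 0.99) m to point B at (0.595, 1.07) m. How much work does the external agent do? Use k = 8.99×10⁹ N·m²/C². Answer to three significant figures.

For quasistatic motion the external work equals the change in potential energy: W_ext = qΔV = q(V_B − V_A).
At A: distances to the source charges are 1.31 m, 1.48 m; V_A = Σ kqᵢ/rᵢ = -5.13×10⁴ V.
At B: distances to the source charges are 2.04 m, 2.26 m; V_B = Σ kqᵢ/rᵢ = -3.31×10⁴ V.
ΔV = V_B − V_A = 1.82×10⁴ V.
W_ext = qΔV = (-7.99×10⁻⁶ C)(1.82×10⁴ V) = -0.145 J.

-0.145 J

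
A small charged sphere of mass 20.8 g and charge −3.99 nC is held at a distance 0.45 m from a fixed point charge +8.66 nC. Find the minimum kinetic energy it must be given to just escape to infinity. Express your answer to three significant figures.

6.90×10⁻⁷ J

To just escape, total mechanical energy must reach zero at infinity: ½mv²_min + U = 0, so ½mv²_min = −U = |kQq|/r.
|U| = |kQq|/r = (8.99×10⁹ N·m²/C²)(8.66×10⁻⁹)(3.99×10⁻⁹)/(0.450) = 6.90×10⁻⁷ J.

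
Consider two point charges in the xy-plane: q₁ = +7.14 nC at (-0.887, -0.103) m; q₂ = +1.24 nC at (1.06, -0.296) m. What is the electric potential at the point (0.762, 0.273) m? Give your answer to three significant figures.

55.3 V

The total potential is the scalar sum of each charge's contribution, V = Σ kqᵢ/rᵢ.
Distances from the field point to each charge: r₁ = 1.69 m, r₂ = 0.642 m.
V = k[(7.14×10⁻⁹)/(1.69) + (1.24×10⁻⁹)/(0.642)] = 55.3 V.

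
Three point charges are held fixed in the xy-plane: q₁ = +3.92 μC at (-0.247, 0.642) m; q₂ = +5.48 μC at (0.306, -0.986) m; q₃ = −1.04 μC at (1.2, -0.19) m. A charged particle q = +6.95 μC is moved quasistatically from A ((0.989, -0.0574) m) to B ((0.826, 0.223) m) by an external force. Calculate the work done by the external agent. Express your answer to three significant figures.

For quasistatic motion the external work equals the change in potential energy: W_ext = qΔV = q(V_B − V_A).
At A: distances to the source charges are 1.42 m, 1.15 m, 0.249 m; V_A = Σ kqᵢ/rᵢ = 3.00×10⁴ V.
At B: distances to the source charges are 1.15 m, 1.32 m, 0.557 m; V_B = Σ kqᵢ/rᵢ = 5.12×10⁴ V.
ΔV = V_B − V_A = 2.12×10⁴ V.
W_ext = qΔV = (6.95×10⁻⁶ C)(2.12×10⁴ V) = 0.147 J.

0.147 J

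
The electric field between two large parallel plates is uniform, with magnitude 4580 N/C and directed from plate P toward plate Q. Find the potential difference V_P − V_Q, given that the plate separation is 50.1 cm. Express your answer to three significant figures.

2290 V

In a uniform field, potential decreases in the direction of E: ΔV = −E·d for a displacement d parallel to E.
Going from Q to P is a displacement of 50.1 cm opposite to the field, so V_P − V_Q = +Ed = 2290 V.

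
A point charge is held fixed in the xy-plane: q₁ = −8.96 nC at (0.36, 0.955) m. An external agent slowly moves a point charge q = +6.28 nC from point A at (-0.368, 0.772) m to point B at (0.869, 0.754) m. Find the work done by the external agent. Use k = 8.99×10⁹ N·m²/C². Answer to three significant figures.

-2.50×10⁻⁷ J

For quasistatic motion the external work equals the change in potential energy: W_ext = qΔV = q(V_B − V_A).
At A: distance to the source charge is 0.751 m; V_A = kq₁/r = -107 V.
At B: distance to the source charge is 0.547 m; V_B = kq₁/r = -147 V.
ΔV = V_B − V_A = -39.9 V.
W_ext = qΔV = (6.28×10⁻⁹ C)(-39.9 V) = -2.50×10⁻⁷ J.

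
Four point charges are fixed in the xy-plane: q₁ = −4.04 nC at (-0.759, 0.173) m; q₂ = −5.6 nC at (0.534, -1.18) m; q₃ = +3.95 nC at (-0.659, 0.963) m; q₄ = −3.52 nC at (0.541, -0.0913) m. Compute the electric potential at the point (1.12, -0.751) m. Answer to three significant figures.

Electric potential is a scalar, so the contributions from each charge add algebraically: V = Σ kqᵢ/rᵢ.
Distances from the field point to each charge: r₁ = 2.09 m, r₂ = 0.726 m, r₃ = 2.47 m, r₄ = 0.878 m.
V = k[(-4.04×10⁻⁹)/(2.09) + (-5.60×10⁻⁹)/(0.726) + (3.95×10⁻⁹)/(2.47) + (-3.52×10⁻⁹)/(0.878)] = -108 V.

-108 V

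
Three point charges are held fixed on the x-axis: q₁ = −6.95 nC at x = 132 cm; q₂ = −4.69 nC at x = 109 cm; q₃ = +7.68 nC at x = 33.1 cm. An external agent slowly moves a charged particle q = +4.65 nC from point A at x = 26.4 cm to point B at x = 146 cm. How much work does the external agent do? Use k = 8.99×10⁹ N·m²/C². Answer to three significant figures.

For quasistatic motion the external work equals the change in potential energy: W_ext = qΔV = q(V_B − V_A).
At A: distances to the source charges are 1.06 m, 0.826 m, 0.0670 m; V_A = Σ kqᵢ/rᵢ = 920 V.
At B: distances to the source charges are 0.140 m, 0.370 m, 1.13 m; V_B = Σ kqᵢ/rᵢ = -499 V.
ΔV = V_B − V_A = -1420 V.
W_ext = qΔV = (4.65×10⁻⁹ C)(-1420 V) = -6.60×10⁻⁶ J.

-6.60×10⁻⁶ J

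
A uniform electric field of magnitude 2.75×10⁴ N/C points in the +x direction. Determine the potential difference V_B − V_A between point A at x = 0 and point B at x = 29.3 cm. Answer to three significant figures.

-8060 V

In a uniform field, potential decreases in the direction of E: V_B − V_A = −E·Δx.
V_B − V_A = −(2.75×10⁴ V/m)(0.293 m) = -8060 V.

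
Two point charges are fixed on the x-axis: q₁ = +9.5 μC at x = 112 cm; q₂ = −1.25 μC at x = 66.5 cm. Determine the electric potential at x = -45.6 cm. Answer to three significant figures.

4.42×10⁴ V

The total potential is the scalar sum of each charge's contribution, V = Σ kqᵢ/rᵢ.
Distances from the field point to each charge: r₁ = 1.58 m, r₂ = 1.12 m.
V = k[(9.50×10⁻⁶)/(1.58) + (-1.25×10⁻⁶)/(1.12)] = 4.42×10⁴ V.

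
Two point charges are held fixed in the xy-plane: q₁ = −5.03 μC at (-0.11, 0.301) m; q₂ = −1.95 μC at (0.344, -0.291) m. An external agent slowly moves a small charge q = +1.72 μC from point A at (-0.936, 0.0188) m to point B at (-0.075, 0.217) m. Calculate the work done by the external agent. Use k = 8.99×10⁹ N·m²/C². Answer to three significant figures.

-0.788 J

For quasistatic motion the external work equals the change in potential energy: W_ext = qΔV = q(V_B − V_A).
At A: distances to the source charges are 0.873 m, 1.32 m; V_A = Σ kqᵢ/rᵢ = -6.51×10⁴ V.
At B: distances to the source charges are 0.0910 m, 0.659 m; V_B = Σ kqᵢ/rᵢ = -5.24×10⁵ V.
ΔV = V_B − V_A = -4.58×10⁵ V.
W_ext = qΔV = (1.72×10⁻⁶ C)(-4.58×10⁵ V) = -0.788 J.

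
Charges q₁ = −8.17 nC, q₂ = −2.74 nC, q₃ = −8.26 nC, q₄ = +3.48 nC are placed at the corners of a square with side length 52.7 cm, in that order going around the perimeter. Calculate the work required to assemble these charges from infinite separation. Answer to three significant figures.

The work to assemble the configuration equals its total potential energy, U = Σ kqᵢqⱼ/rᵢⱼ over all pairs.
The four side pairs have separation 0.527 m and the two diagonal pairs 0.745 m.
Summing all 6 pair terms gives U = 4.92×10⁻⁷ J.

4.92×10⁻⁷ J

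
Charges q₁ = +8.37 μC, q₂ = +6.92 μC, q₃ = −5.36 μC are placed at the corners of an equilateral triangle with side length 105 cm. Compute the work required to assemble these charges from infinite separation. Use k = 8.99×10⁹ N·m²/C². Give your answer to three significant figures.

-0.206 J

The work to assemble the configuration equals its total potential energy, U = Σ kqᵢqⱼ/rᵢⱼ over all pairs.
All three pair separations equal the side length, 1.05 m.
U = (0.496) + (-0.384) + (-0.318) = -0.206 J.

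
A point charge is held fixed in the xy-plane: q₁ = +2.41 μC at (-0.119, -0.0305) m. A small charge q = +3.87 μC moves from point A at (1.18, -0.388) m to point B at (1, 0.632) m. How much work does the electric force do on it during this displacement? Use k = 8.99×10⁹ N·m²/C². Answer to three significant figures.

-2.24×10⁻³ J

The work done by the electric force is W_field = −ΔU = −q(V_B − V_A) = q(V_A − V_B).
At A: distance to the source charge is 1.35 m; V_A = kq₁/r = 1.61×10⁴ V.
At B: distance to the source charge is 1.30 m; V_B = kq₁/r = 1.67×10⁴ V.
ΔV = V_B − V_A = 580 V.
W_field = −qΔV = −(3.87×10⁻⁶ C)(580 V) = -2.24×10⁻³ J.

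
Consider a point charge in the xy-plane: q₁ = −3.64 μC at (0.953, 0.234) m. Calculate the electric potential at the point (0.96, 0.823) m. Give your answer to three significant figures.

The total potential is the scalar sum of each charge's contribution, V = Σ kqᵢ/rᵢ.
Distances from the field point to each charge: r₁ = 0.589 m.
V = k[(-3.64×10⁻⁶)/(0.589)] = -5.56×10⁴ V.

-5.56×10⁴ V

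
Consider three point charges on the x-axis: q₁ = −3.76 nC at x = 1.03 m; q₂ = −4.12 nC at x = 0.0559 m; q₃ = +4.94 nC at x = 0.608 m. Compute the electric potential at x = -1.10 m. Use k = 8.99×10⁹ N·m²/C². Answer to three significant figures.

-21.9 V

The total potential is the scalar sum of each charge's contribution, V = Σ kqᵢ/rᵢ.
Distances from the field point to each charge: r₁ = 2.13 m, r₂ = 1.16 m, r₃ = 1.71 m.
V = k[(-3.76×10⁻⁹)/(2.13) + (-4.12×10⁻⁹)/(1.16) + (4.94×10⁻⁹)/(1.71)] = -21.9 V.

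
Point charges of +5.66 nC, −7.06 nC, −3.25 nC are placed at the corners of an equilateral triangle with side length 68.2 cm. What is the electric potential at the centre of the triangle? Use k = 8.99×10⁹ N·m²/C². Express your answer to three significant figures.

Electric potential is a scalar, so the contributions from each charge add algebraically: V = Σ kqᵢ/rᵢ.
The distance from each vertex to the centroid is a/√3 = 0.394 m.
V = k[(5.66×10⁻⁹)/(0.394) + (-7.06×10⁻⁹)/(0.394) + (-3.25×10⁻⁹)/(0.394)] = -106 V.

-106 V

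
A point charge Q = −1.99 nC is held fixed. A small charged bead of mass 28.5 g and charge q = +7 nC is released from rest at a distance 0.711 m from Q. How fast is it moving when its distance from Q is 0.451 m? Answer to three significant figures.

Only the electrostatic force acts, so mechanical energy is conserved: ½mv² = U₁ − U₂ = kQq(1/r₁ − 1/r₂).
U₁ − U₂ = (8.99×10⁹ N·m²/C²)(-1.99×10⁻⁹ C)(7.00×10⁻⁹ C)(1/0.711 − 1/0.451) = 1.02×10⁻⁷ J.
v = √(2·1.02×10⁻⁷/0.0285) = 2.67×10⁻³ m/s.

2.67×10⁻³ m/s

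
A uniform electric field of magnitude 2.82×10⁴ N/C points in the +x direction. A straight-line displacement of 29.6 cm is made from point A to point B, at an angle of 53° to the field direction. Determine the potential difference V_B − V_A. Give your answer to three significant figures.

Only the component of displacement along E changes the potential: ΔV = −E·d·cosθ.
ΔV = −(2.82×10⁴ V/m)(0.296 m)cos53° = -5020 V.

-5020 V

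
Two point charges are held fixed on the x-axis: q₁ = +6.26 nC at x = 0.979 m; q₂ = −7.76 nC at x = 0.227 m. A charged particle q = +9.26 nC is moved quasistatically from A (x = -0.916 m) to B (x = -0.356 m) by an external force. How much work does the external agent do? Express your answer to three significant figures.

For quasistatic motion the external work equals the change in potential energy: W_ext = qΔV = q(V_B − V_A).
At A: distances to the source charges are 1.90 m, 1.14 m; V_A = Σ kqᵢ/rᵢ = -31.3 V.
At B: distances to the source charges are 1.33 m, 0.583 m; V_B = Σ kqᵢ/rᵢ = -77.5 V.
ΔV = V_B − V_A = -46.2 V.
W_ext = qΔV = (9.26×10⁻⁹ C)(-46.2 V) = -4.28×10⁻⁷ J.

-4.28×10⁻⁷ J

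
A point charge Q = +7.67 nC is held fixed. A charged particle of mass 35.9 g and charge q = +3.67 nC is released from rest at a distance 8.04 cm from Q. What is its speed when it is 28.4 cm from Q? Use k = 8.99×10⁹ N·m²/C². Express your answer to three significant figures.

Only the electrostatic force acts, so mechanical energy is conserved: ½mv² = U₁ − U₂ = kQq(1/r₁ − 1/r₂).
U₁ − U₂ = (8.99×10⁹ N·m²/C²)(7.67×10⁻⁹ C)(3.67×10⁻⁹ C)(1/0.0804 − 1/0.284) = 2.26×10⁻⁶ J.
v = √(2·2.26×10⁻⁶/0.0359) = 0.0112 m/s.

0.0112 m/s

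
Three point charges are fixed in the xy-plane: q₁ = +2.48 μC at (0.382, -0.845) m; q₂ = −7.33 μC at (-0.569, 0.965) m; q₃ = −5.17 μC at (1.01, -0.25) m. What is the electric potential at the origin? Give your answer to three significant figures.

Electric potential is a scalar, so the contributions from each charge add algebraically: V = Σ kqᵢ/rᵢ.
Distances from the field point to each charge: r₁ = 0.927 m, r₂ = 1.12 m, r₃ = 1.04 m.
V = k[(2.48×10⁻⁶)/(0.927) + (-7.33×10⁻⁶)/(1.12) + (-5.17×10⁻⁶)/(1.04)] = -7.95×10⁴ V.

-7.95×10⁴ V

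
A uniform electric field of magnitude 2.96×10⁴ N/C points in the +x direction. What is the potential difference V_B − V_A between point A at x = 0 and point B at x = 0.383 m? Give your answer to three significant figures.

In a uniform field, potential decreases in the direction of E: V_B − V_A = −E·Δx.
V_B − V_A = −(2.96×10⁴ V/m)(0.383 m) = -1.13×10⁴ V.

-1.13×10⁴ V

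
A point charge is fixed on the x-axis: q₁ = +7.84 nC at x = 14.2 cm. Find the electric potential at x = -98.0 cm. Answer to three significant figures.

62.8 V

The total potential is the scalar sum of each charge's contribution, V = Σ kqᵢ/rᵢ.
V = k[(7.84×10⁻⁹)/(1.12)] = 62.8 V.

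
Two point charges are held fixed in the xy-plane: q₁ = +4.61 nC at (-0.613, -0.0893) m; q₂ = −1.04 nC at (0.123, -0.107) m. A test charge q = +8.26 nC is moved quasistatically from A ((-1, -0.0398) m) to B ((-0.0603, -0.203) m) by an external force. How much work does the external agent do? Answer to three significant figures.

For quasistatic motion the external work equals the change in potential energy: W_ext = qΔV = q(V_B − V_A).
At A: distances to the source charges are 0.390 m, 1.13 m; V_A = Σ kqᵢ/rᵢ = 97.9 V.
At B: distances to the source charges are 0.564 m, 0.207 m; V_B = Σ kqᵢ/rᵢ = 28.3 V.
ΔV = V_B − V_A = -69.7 V.
W_ext = qΔV = (8.26×10⁻⁹ C)(-69.7 V) = -5.75×10⁻⁷ J.

-5.75×10⁻⁷ J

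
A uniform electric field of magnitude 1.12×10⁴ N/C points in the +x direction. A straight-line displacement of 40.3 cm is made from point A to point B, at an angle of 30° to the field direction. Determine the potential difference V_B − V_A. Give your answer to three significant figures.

Only the component of displacement along E changes the potential: ΔV = −E·d·cosθ.
ΔV = −(1.12×10⁴ V/m)(0.403 m)cos30° = -3910 V.

-3910 V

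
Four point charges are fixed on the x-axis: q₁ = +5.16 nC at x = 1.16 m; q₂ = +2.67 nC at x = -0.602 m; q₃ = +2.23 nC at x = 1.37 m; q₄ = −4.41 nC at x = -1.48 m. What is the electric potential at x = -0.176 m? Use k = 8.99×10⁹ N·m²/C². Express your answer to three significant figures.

Electric potential is a scalar, so the contributions from each charge add algebraically: V = Σ kqᵢ/rᵢ.
Distances from the field point to each charge: r₁ = 1.34 m, r₂ = 0.426 m, r₃ = 1.55 m, r₄ = 1.30 m.
V = k[(5.16×10⁻⁹)/(1.34) + (2.67×10⁻⁹)/(0.426) + (2.23×10⁻⁹)/(1.55) + (-4.41×10⁻⁹)/(1.30)] = 73.6 V.

73.6 V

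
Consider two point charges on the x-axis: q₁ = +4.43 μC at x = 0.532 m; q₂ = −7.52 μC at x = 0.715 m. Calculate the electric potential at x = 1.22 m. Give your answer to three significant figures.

Electric potential is a scalar, so the contributions from each charge add algebraically: V = Σ kqᵢ/rᵢ.
Distances from the field point to each charge: r₁ = 0.688 m, r₂ = 0.505 m.
V = k[(4.43×10⁻⁶)/(0.688) + (-7.52×10⁻⁶)/(0.505)] = -7.60×10⁴ V.

-7.60×10⁴ V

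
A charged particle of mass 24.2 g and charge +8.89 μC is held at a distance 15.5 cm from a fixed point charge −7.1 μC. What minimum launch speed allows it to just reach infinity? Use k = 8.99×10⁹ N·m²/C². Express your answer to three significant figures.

17.4 m/s

To just escape, total mechanical energy must reach zero at infinity: ½mv²_min + U = 0, so ½mv²_min = −U = |kQq|/r.
|U| = |kQq|/r = (8.99×10⁹ N·m²/C²)(7.10×10⁻⁶)(8.89×10⁻⁶)/(0.155) = 3.66 J.
v_min = √(2|U|/m) = √(2·3.66/0.0242) = 17.4 m/s.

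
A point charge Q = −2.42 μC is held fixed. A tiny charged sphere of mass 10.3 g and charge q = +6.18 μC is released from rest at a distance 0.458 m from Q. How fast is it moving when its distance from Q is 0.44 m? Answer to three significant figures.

1.53 m/s

Only the electrostatic force acts, so mechanical energy is conserved: ½mv² = U₁ − U₂ = kQq(1/r₁ − 1/r₂).
U₁ − U₂ = (8.99×10⁹ N·m²/C²)(-2.42×10⁻⁶ C)(6.18×10⁻⁶ C)(1/0.458 − 1/0.440) = 0.0120 J.
v = √(2·0.0120/0.0103) = 1.53 m/s.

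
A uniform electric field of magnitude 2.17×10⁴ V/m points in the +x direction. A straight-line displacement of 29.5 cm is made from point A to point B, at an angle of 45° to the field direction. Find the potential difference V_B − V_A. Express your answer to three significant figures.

-4530 V

Only the component of displacement along E changes the potential: ΔV = −E·d·cosθ.
ΔV = −(2.17×10⁴ V/m)(0.295 m)cos45° = -4530 V.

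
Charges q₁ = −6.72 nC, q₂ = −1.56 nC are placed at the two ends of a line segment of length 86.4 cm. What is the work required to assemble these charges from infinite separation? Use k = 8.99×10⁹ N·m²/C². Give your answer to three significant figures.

1.09×10⁻⁷ J

The assembly work is the sum of pairwise potential energies, U = Σ_{i<j} kqᵢqⱼ/rᵢⱼ.
The separation is r = 0.864 m.
U = (1.09×10⁻⁷) = 1.09×10⁻⁷ J.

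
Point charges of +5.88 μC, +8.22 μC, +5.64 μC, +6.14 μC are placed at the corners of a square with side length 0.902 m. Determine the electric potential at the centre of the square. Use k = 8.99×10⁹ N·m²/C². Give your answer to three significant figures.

3.65×10⁵ V

Electric potential is a scalar, so the contributions from each charge add algebraically: V = Σ kqᵢ/rᵢ.
The distance from each corner to the centre is a√2/2 = 0.638 m.
V = k[(5.88×10⁻⁶)/(0.638) + (8.22×10⁻⁶)/(0.638) + (5.64×10⁻⁶)/(0.638) + (6.14×10⁻⁶)/(0.638)] = 3.65×10⁵ V.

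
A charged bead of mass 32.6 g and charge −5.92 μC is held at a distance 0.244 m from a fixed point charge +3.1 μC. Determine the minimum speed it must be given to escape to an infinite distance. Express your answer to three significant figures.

To just escape, total mechanical energy must reach zero at infinity: ½mv²_min + U = 0, so ½mv²_min = −U = |kQq|/r.
|U| = |kQq|/r = (8.99×10⁹ N·m²/C²)(3.10×10⁻⁶)(5.92×10⁻⁶)/(0.244) = 0.676 J.
v_min = √(2|U|/m) = √(2·0.676/0.0326) = 6.44 m/s.

6.44 m/s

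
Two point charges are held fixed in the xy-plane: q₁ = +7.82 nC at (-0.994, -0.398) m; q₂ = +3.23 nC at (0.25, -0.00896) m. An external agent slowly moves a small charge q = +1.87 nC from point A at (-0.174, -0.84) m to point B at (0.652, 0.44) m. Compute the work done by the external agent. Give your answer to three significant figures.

For quasistatic motion the external work equals the change in potential energy: W_ext = qΔV = q(V_B − V_A).
At A: distances to the source charges are 0.932 m, 0.933 m; V_A = Σ kqᵢ/rᵢ = 107 V.
At B: distances to the source charges are 1.85 m, 0.603 m; V_B = Σ kqᵢ/rᵢ = 86.2 V.
ΔV = V_B − V_A = -20.3 V.
W_ext = qΔV = (1.87×10⁻⁹ C)(-20.3 V) = -3.80×10⁻⁸ J.

-3.80×10⁻⁸ J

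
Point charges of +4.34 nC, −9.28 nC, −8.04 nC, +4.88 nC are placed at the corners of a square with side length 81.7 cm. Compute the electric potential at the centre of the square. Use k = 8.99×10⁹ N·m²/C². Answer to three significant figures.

The total potential is the scalar sum of each charge's contribution, V = Σ kqᵢ/rᵢ.
The distance from each corner to the centre is a√2/2 = 0.578 m.
V = k[(4.34×10⁻⁹)/(0.578) + (-9.28×10⁻⁹)/(0.578) + (-8.04×10⁻⁹)/(0.578) + (4.88×10⁻⁹)/(0.578)] = -126 V.

-126 V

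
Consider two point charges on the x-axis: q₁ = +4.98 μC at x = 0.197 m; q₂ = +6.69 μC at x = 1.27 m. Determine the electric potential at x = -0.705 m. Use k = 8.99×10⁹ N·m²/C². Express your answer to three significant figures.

The total potential is the scalar sum of each charge's contribution, V = Σ kqᵢ/rᵢ.
Distances from the field point to each charge: r₁ = 0.902 m, r₂ = 1.98 m.
V = k[(4.98×10⁻⁶)/(0.902) + (6.69×10⁻⁶)/(1.98)] = 8.01×10⁴ V.

8.01×10⁴ V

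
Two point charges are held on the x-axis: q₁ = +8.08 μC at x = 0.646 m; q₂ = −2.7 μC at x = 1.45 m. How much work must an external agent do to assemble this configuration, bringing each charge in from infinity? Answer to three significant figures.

-0.244 J

The assembly work is the sum of pairwise potential energies, U = Σ_{i<j} kqᵢqⱼ/rᵢⱼ.
Pair separations: r₁₂ = 0.804 m.
U = (-0.244) = -0.244 J.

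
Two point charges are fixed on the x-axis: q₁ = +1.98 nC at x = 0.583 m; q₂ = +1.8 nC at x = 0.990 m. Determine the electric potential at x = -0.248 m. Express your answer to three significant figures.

34.5 V

The total potential is the scalar sum of each charge's contribution, V = Σ kqᵢ/rᵢ.
Distances from the field point to each charge: r₁ = 0.831 m, r₂ = 1.24 m.
V = k[(1.98×10⁻⁹)/(0.831) + (1.80×10⁻⁹)/(1.24)] = 34.5 V.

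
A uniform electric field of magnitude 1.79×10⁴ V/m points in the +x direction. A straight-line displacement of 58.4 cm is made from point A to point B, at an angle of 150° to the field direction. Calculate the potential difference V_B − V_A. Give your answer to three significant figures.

Only the component of displacement along E changes the potential: ΔV = −E·d·cosθ.
ΔV = −(1.79×10⁴ V/m)(0.584 m)cos150° = 9050 V.

9050 V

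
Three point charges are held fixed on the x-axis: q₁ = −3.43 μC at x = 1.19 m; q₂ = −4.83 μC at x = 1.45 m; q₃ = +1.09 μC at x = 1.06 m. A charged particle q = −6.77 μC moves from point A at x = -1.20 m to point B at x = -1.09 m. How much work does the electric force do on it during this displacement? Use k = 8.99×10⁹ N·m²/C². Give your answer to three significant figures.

The work done by the electric force is W_field = −ΔU = −q(V_B − V_A) = q(V_A − V_B).
At A: distances to the source charges are 2.39 m, 2.65 m, 2.26 m; V_A = Σ kqᵢ/rᵢ = -2.50×10⁴ V.
At B: distances to the source charges are 2.28 m, 2.54 m, 2.15 m; V_B = Σ kqᵢ/rᵢ = -2.61×10⁴ V.
ΔV = V_B − V_A = -1110 V.
W_field = −qΔV = −(-6.77×10⁻⁶ C)(-1110 V) = -7.52×10⁻³ J.

-7.52×10⁻³ J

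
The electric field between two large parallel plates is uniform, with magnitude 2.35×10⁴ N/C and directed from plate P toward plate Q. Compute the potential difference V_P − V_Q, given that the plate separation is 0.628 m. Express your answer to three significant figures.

In a uniform field, potential decreases in the direction of E: ΔV = −E·d for a displacement d parallel to E.
Going from Q to P is a displacement of 0.628 m opposite to the field, so V_P − V_Q = +Ed = 1.48×10⁴ V.

1.48×10⁴ V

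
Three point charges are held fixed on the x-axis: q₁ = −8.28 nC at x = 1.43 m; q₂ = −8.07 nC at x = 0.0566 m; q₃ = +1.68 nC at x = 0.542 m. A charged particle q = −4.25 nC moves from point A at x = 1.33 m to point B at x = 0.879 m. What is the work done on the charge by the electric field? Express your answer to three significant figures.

The work done by the electric force is W_field = −ΔU = −q(V_B − V_A) = q(V_A − V_B).
At A: distances to the source charges are 0.100 m, 1.27 m, 0.788 m; V_A = Σ kqᵢ/rᵢ = -782 V.
At B: distances to the source charges are 0.551 m, 0.822 m, 0.337 m; V_B = Σ kqᵢ/rᵢ = -178 V.
ΔV = V_B − V_A = 604 V.
W_field = −qΔV = −(-4.25×10⁻⁹ C)(604 V) = 2.57×10⁻⁶ J.

2.57×10⁻⁶ J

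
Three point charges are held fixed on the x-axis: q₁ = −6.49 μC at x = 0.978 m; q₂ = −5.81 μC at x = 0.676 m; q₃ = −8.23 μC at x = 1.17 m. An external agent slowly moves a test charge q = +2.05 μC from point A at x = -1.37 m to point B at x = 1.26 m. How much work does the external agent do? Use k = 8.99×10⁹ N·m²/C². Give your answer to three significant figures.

-2.13 J

For quasistatic motion the external work equals the change in potential energy: W_ext = qΔV = q(V_B − V_A).
At A: distances to the source charges are 2.35 m, 2.05 m, 2.54 m; V_A = Σ kqᵢ/rᵢ = -7.95×10⁴ V.
At B: distances to the source charges are 0.282 m, 0.584 m, 0.0900 m; V_B = Σ kqᵢ/rᵢ = -1.12×10⁶ V.
ΔV = V_B − V_A = -1.04×10⁶ V.
W_ext = qΔV = (2.05×10⁻⁶ C)(-1.04×10⁶ V) = -2.13 J.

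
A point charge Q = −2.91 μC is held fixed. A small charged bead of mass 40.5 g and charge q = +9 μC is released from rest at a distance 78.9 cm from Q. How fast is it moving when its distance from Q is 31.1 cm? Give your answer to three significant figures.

Only the electrostatic force acts, so mechanical energy is conserved: ½mv² = U₁ − U₂ = kQq(1/r₁ − 1/r₂).
U₁ − U₂ = (8.99×10⁹ N·m²/C²)(-2.91×10⁻⁶ C)(9.00×10⁻⁶ C)(1/0.789 − 1/0.311) = 0.459 J.
v = √(2·0.459/0.0405) = 4.76 m/s.

4.76 m/s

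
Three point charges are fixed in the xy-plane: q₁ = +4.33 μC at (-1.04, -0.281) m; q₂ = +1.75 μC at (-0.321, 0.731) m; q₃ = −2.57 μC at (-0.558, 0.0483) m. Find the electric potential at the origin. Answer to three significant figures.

1.46×10⁴ V

The total potential is the scalar sum of each charge's contribution, V = Σ kqᵢ/rᵢ.
Distances from the field point to each charge: r₁ = 1.08 m, r₂ = 0.798 m, r₃ = 0.560 m.
V = k[(4.33×10⁻⁶)/(1.08) + (1.75×10⁻⁶)/(0.798) + (-2.57×10⁻⁶)/(0.560)] = 1.46×10⁴ V.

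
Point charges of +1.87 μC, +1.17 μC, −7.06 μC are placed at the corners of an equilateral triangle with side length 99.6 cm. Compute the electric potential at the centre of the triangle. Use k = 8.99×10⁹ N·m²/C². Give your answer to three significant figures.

-6.28×10⁴ V

Electric potential is a scalar, so the contributions from each charge add algebraically: V = Σ kqᵢ/rᵢ.
The distance from each vertex to the centroid is a/√3 = 0.575 m.
V = k[(1.87×10⁻⁶)/(0.575) + (1.17×10⁻⁶)/(0.575) + (-7.06×10⁻⁶)/(0.575)] = -6.28×10⁴ V.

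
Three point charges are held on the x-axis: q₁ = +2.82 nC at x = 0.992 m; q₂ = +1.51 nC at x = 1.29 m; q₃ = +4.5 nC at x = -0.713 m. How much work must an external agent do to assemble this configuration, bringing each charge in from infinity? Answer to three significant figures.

The assembly work is the sum of pairwise potential energies, U = Σ_{i<j} kqᵢqⱼ/rᵢⱼ.
Pair separations: r₁₂ = 0.298 m, r₁₃ = 1.71 m, r₂₃ = 2.00 m.
U = (1.28×10⁻⁷) + (6.69×10⁻⁸) + (3.05×10⁻⁸) = 2.26×10⁻⁷ J.

2.26×10⁻⁷ J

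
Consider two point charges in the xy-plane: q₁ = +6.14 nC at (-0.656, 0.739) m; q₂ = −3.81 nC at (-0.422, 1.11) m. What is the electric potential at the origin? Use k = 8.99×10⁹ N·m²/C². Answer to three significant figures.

27.0 V

Electric potential is a scalar, so the contributions from each charge add algebraically: V = Σ kqᵢ/rᵢ.
Distances from the field point to each charge: r₁ = 0.988 m, r₂ = 1.19 m.
V = k[(6.14×10⁻⁹)/(0.988) + (-3.81×10⁻⁹)/(1.19)] = 27.0 V.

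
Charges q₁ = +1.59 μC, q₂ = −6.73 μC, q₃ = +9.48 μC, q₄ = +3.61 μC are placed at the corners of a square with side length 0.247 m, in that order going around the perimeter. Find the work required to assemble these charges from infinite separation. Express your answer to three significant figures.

The work to assemble the configuration equals its total potential energy, U = Σ kqᵢqⱼ/rᵢⱼ over all pairs.
The four side pairs have separation 0.247 m and the two diagonal pairs 0.349 m.
Summing all 6 pair terms gives U = -1.49 J.

-1.49 J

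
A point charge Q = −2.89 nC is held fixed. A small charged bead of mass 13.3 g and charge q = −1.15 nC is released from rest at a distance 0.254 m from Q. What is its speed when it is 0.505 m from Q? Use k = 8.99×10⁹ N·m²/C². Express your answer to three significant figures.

Only the electrostatic force acts, so mechanical energy is conserved: ½mv² = U₁ − U₂ = kQq(1/r₁ − 1/r₂).
U₁ − U₂ = (8.99×10⁹ N·m²/C²)(-2.89×10⁻⁹ C)(-1.15×10⁻⁹ C)(1/0.254 − 1/0.505) = 5.85×10⁻⁸ J.
v = √(2·5.85×10⁻⁸/0.0133) = 2.97×10⁻³ m/s.

2.97×10⁻³ m/s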